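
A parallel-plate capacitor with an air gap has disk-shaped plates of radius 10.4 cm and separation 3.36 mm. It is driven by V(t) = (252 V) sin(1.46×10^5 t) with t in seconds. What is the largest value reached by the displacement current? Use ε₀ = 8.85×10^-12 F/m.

C = ε₀A/d = (8.85×10^-12)(0.03398)/(3.36×10^-3) = 8.950×10^-11 F; ω = 1.46×10^5 rad/s.
I_d = C dV/dt, so |I_d|_max = C V₀ ω = (8.950×10^-11)(252)(1.46×10^5) = 3.29×10^-3 A.

3.29×10^-3 A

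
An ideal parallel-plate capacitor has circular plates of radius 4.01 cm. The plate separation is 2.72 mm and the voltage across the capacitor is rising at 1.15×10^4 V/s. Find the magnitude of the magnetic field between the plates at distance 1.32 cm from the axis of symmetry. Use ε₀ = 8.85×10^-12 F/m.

3.10×10^-13 T

dE/dt = (dV/dt)/d = 4.228×10^6 V/(m·s); I_d = ε₀(πR²)(dE/dt) = (8.85×10^-12)(5.052×10^-3)(4.228×10^6) = 1.890×10^-7 A.
An Ampèrian loop of radius r encloses a fraction (r/R)² of I_d. Then B·2πr = μ₀ I_d (r/R)², giving B = μ₀ I_d r/(2πR²) = 3.10×10^-13 T.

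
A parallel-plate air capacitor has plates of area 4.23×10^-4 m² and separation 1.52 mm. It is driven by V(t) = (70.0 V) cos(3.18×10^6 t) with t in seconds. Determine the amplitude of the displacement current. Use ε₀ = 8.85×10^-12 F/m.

C = ε₀A/d = (8.85×10^-12)(4.23×10^-4)/(1.52×10^-3) = 2.463×10^-12 F; ω = 3.18×10^6 rad/s.
I_d = C dV/dt, so |I_d|_max = C V₀ ω = (2.463×10^-12)(70.0)(3.18×10^6) = 5.48×10^-4 A.

5.48×10^-4 A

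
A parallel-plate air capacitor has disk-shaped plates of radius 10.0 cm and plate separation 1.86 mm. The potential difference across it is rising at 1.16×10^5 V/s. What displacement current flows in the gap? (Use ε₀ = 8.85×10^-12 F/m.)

The field between the plates is E = V/d, so dE/dt = (1.16×10^5)/(1.86×10^-3 m) = 6.237×10^7 V/(m·s).
I_d = ε₀ A (dE/dt) = (8.85×10^-12)(0.03142)(6.237×10^7) = 1.73×10^-5 A.

1.73×10^-5 A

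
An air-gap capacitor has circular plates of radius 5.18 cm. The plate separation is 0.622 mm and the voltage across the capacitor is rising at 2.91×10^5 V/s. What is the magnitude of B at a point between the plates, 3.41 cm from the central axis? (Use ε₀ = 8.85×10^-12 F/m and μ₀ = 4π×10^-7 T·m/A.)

8.87×10^-11 T

With E = V/d, dE/dt = 4.678×10^8 V/(m·s) and πR² = 8.430×10^-3 m², giving I_d = ε₀ πR² dE/dt = 3.490×10^-5 A.
∮B·dl = μ₀ I_d,enc with I_d,enc = I_d r²/R² = 1.512×10^-5 A; so B = μ₀ I_d,enc/(2πr) = 8.87×10^-11 T.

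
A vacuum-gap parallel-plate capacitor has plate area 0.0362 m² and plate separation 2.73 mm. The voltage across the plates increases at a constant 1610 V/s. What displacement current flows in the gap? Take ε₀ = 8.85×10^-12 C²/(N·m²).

C = ε₀A/d = (8.85×10^-12)(0.0362)/(2.73×10^-3) = 1.174×10^-10 F.
I_d = C dV/dt = (1.174×10^-10)(1610) = 1.89×10^-7 A.

1.89×10^-7 A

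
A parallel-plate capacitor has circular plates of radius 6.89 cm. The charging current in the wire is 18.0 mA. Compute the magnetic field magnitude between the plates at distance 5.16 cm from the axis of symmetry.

No conduction current crosses the gap, so I_d there equals the 0.0180 A in the leads.
∮B·dl = μ₀ I_d,enc with I_d,enc = I_d r²/R² = 0.01010 A; so B = μ₀ I_d,enc/(2πr) = 3.91×10^-8 T.

3.91×10^-8 T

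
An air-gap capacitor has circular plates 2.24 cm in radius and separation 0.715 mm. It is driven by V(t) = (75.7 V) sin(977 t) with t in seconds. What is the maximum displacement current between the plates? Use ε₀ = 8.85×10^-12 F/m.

1.44×10^-6 A

(dE/dt)_max = V₀ω/d = 1.034×10^8 V/(m·s); ω = 977 rad/s.
I_d,max = ε₀ A (dE/dt)_max = (8.85×10^-12)(1.576×10^-3)(1.034×10^8) = 1.44×10^-6 A.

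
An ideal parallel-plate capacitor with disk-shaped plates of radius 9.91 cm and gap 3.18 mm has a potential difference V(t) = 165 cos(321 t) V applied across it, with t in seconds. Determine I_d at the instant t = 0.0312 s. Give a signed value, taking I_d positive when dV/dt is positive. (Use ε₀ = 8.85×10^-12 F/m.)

2.53×10^-6 A

C = ε₀A/d = (8.85×10^-12)(0.03085)/(3.18×10^-3) = 8.586×10^-11 F. dV/dt = V₀ω·−sin(ωt); at ωt = 10.0152 rad this factor is 0.5567.
I_d = C dV/dt = (8.586×10^-11)(165)(321)(0.5567) = 2.53×10^-6 A.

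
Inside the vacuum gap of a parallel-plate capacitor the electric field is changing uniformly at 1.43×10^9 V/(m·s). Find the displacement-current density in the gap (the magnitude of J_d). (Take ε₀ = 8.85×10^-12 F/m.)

J_d = ε₀ ∂E/∂t, so J_d = 0.0127 A/m².

0.0127 A/m²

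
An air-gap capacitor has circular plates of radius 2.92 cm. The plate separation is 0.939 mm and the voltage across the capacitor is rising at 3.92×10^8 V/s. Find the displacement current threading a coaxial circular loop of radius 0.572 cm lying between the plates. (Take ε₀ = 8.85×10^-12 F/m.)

3.80×10^-4 A

With E = V/d, dE/dt = 4.175×10^11 V/(m·s) and πR² = 2.679×10^-3 m², giving I_d = ε₀ πR² dE/dt = 9.899×10^-3 A.
Through an area πr² the displacement current is I_d·(πr²/πR²) = I_d (r/R)² = 3.80×10^-4 A.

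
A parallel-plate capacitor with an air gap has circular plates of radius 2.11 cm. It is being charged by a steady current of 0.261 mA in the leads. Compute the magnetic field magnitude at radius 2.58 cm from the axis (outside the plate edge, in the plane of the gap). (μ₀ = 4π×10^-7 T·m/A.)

2.02×10^-9 T

No conduction current crosses the gap, so I_d there equals the 2.61×10^-4 A in the leads.
Outside the plates the loop encloses all of I_d, so B·2πr = μ₀ I_d and B = 2.02×10^-9 T.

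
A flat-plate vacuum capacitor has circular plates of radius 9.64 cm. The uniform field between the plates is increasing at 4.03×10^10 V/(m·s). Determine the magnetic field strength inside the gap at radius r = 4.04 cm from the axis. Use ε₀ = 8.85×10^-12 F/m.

9.05×10^-9 T

Through the whole plate area (πR² = 0.02919 m²), I_d = ε₀ πR² dE/dt = 0.01041 A.
∮B·dl = μ₀ I_d,enc with I_d,enc = I_d r²/R² = 1.828×10^-3 A; so B = μ₀ I_d,enc/(2πr) = 9.05×10^-9 T.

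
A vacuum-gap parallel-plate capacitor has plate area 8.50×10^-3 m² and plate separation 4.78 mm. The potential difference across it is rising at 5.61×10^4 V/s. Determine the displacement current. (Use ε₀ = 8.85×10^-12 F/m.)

E = V/d so dE/dt = (dV/dt)/d = 1.174×10^7 V/(m·s), and I_d = ε₀ A dE/dt = (8.85×10^-12)(8.50×10^-3)(1.174×10^7) = 8.83×10^-7 A.

8.83×10^-7 A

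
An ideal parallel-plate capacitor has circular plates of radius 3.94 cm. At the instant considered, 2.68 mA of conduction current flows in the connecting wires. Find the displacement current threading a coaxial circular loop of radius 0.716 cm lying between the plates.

8.85×10^-5 A

By continuity the displacement current in the gap matches the conduction current: I_d = 2.68×10^-3 A.
Through an area πr² the displacement current is I_d·(πr²/πR²) = I_d (r/R)² = 8.85×10^-5 A.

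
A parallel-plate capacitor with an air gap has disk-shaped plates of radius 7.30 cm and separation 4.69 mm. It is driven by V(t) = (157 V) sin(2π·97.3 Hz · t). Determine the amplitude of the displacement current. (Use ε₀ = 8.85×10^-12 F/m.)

3.03×10^-6 A

(dE/dt)_max = V₀ω/d = 2.047×10^7 V/(m·s); ω = 2πf = 611.4 rad/s.
I_d,max = ε₀ A (dE/dt)_max = (8.85×10^-12)(0.01674)(2.047×10^7) = 3.03×10^-6 A.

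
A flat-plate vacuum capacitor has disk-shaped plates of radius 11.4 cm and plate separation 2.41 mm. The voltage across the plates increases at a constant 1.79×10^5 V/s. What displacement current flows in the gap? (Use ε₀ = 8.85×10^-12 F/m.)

2.68×10^-5 A

The field between the plates is E = V/d, so dE/dt = (1.79×10^5)/(2.41×10^-3 m) = 7.427×10^7 V/(m·s).
I_d = ε₀ A (dE/dt) = (8.85×10^-12)(0.04083)(7.427×10^7) = 2.68×10^-5 A.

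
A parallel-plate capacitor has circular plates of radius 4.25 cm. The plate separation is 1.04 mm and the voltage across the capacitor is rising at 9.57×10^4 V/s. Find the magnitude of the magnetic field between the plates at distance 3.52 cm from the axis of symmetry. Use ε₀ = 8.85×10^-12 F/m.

With E = V/d, dE/dt = 9.202×10^7 V/(m·s) and πR² = 5.675×10^-3 m², giving I_d = ε₀ πR² dE/dt = 4.622×10^-6 A.
For r < R the Ampère–Maxwell law gives B(2πr) = μ₀ I_d (r²/R²), so B = μ₀ I_d r/(2πR²) = (4π×10^-7)(4.622×10^-6)(0.0352)/(2π·0.0425²) = 1.80×10^-11 T.

1.80×10^-11 T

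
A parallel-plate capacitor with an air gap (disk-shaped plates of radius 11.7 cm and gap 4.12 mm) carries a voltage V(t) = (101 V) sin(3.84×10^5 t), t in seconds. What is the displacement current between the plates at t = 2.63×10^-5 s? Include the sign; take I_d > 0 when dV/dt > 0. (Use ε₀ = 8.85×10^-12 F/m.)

-2.80×10^-3 A

dV/dt = (101)(3.84×10^5)·cos(10.0992) = -3.029×10^7 V/s.
I_d = C dV/dt with C = ε₀A/d = (8.85×10^-12)(0.04301)/(4.12×10^-3) = 9.239×10^-11 F, so I_d = (9.239×10^-11)(-3.029×10^7) = -2.80×10^-3 A.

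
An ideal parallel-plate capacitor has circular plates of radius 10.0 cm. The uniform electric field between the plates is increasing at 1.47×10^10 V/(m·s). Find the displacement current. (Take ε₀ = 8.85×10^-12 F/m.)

The displacement current is ε₀ times dΦ_E/dt = ε₀ A dE/dt = (8.85×10^-12)(0.03142)(1.47×10^10) = 4.09×10^-3 A.

4.09×10^-3 A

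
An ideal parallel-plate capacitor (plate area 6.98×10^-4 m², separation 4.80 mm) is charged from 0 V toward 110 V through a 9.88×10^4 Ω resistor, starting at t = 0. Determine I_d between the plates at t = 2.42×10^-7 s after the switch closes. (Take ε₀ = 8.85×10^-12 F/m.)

C = ε₀A/d = (8.85×10^-12)(6.98×10^-4)/(4.80×10^-3) = 1.287×10^-12 F, so τ = RC = 1.272×10^-7 s.
The conduction current is I(t) = (V₀/R) e^(−t/τ), and the displacement current between the plates equals it.
t/τ = 1.903; I_d = (110/9.88×10^4) · e^(−1.903) = (1.113×10^-3)(0.1491) = 1.66×10^-4 A.

1.66×10^-4 A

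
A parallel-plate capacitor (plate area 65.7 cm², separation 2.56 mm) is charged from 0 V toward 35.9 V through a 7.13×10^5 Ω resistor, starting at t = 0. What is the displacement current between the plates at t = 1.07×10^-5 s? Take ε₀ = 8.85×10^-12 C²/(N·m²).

C = ε₀A/d = (8.85×10^-12)(6.57×10^-3)/(2.56×10^-3) = 2.271×10^-11 F and τ = RC = 1.619×10^-5 s. I_d in the gap equals the RC charging current.
I_d(t) = (V₀/R) e^(−t/τ) = 5.035×10^-5 · e^(−0.6609) = 2.60×10^-5 A.

2.60×10^-5 A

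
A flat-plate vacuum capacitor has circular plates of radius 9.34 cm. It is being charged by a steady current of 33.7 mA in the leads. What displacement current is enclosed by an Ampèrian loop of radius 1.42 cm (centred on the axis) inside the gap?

Between the plates the displacement current equals the wire current: I_d = 33.7 mA = 0.0337 A.
The field is uniform, so I_d,enc = I_d (r/R)² = (0.0337)(1.42/9.34)² = 7.79×10^-4 A.

7.79×10^-4 A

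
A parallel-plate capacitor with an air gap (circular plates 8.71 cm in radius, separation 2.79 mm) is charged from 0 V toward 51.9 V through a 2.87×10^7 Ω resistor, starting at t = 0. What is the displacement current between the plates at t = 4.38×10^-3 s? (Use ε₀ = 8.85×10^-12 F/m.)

2.40×10^-7 A

C = ε₀A/d = (8.85×10^-12)(0.02383)/(2.79×10^-3) = 7.559×10^-11 F, so τ = RC = 2.169×10^-3 s.
The conduction current is I(t) = (V₀/R) e^(−t/τ), and the displacement current between the plates equals it.
t/τ = 2.019; I_d = (51.9/2.87×10^7) · e^(−2.019) = (1.808×10^-6)(0.1328) = 2.40×10^-7 A.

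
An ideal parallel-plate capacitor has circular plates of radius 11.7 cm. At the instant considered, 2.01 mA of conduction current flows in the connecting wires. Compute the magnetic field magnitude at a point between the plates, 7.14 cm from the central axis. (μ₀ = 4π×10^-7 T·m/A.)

2.10×10^-9 T

Between the plates the displacement current equals the wire current: I_d = 2.01 mA = 2.01×10^-3 A.
∮B·dl = μ₀ I_d,enc with I_d,enc = I_d r²/R² = 7.485×10^-4 A; so B = μ₀ I_d,enc/(2πr) = 2.10×10^-9 T.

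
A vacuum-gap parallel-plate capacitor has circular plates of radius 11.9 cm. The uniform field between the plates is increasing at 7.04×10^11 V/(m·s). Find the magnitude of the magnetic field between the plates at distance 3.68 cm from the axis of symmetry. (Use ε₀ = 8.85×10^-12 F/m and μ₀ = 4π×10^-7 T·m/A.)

1.44×10^-7 T

I_d = ε₀ dΦ_E/dt = ε₀ πR² (dE/dt) = (8.85×10^-12)(0.04449)(7.04×10^11) = 0.2772 A through the full plate area.
For r < R the Ampère–Maxwell law gives B(2πr) = μ₀ I_d (r²/R²), so B = μ₀ I_d r/(2πR²) = (4π×10^-7)(0.2772)(0.0368)/(2π·0.119²) = 1.44×10^-7 T.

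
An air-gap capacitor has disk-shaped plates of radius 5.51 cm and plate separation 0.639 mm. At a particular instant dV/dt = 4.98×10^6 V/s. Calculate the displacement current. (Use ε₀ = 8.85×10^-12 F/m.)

6.58×10^-4 A

The field between the plates is E = V/d, so dE/dt = (4.98×10^6)/(6.39×10^-4 m) = 7.793×10^9 V/(m·s).
I_d = ε₀ A (dE/dt) = (8.85×10^-12)(9.538×10^-3)(7.793×10^9) = 6.58×10^-4 A.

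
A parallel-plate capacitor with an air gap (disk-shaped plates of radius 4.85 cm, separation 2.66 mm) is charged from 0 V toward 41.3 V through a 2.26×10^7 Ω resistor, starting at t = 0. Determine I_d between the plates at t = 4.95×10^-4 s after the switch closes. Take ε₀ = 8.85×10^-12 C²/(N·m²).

7.50×10^-7 A

C = ε₀A/d = (8.85×10^-12)(7.390×10^-3)/(2.66×10^-3) = 2.459×10^-11 F and τ = RC = 5.557×10^-4 s. I_d in the gap equals the RC charging current.
I_d(t) = (V₀/R) e^(−t/τ) = 1.827×10^-6 · e^(−0.8908) = 7.50×10^-7 A.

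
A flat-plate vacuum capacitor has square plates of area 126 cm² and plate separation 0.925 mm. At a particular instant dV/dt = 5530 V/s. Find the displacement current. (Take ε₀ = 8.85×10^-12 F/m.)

6.67×10^-7 A

C = ε₀A/d = (8.85×10^-12)(0.0126)/(9.25×10^-4) = 1.206×10^-10 F.
I_d = C dV/dt = (1.206×10^-10)(5530) = 6.67×10^-7 A.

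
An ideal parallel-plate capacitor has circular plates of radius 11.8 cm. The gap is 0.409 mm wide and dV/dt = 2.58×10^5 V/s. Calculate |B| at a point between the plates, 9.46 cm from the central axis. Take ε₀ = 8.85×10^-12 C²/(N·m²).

3.32×10^-10 T

dE/dt = (dV/dt)/d = 6.308×10^8 V/(m·s); I_d = ε₀(πR²)(dE/dt) = (8.85×10^-12)(0.04374)(6.308×10^8) = 2.442×10^-4 A.
For r < R the Ampère–Maxwell law gives B(2πr) = μ₀ I_d (r²/R²), so B = μ₀ I_d r/(2πR²) = (4π×10^-7)(2.442×10^-4)(0.0946)/(2π·0.118²) = 3.32×10^-10 T.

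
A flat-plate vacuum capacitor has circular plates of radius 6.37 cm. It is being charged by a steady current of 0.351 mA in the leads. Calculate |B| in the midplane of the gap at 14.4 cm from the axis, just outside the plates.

No conduction current crosses the gap, so I_d there equals the 3.51×10^-4 A in the leads.
Outside the plates the loop encloses all of I_d, so B·2πr = μ₀ I_d and B = 4.87×10^-10 T.

4.87×10^-10 T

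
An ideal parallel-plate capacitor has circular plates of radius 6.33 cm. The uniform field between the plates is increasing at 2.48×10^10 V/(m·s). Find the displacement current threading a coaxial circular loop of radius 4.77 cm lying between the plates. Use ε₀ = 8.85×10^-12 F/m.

Total displacement current: I_d = ε₀(πR²)(dE/dt) = (8.85×10^-12)(0.01259)(2.48×10^10) = 2.763×10^-3 A.
The field is uniform, so I_d,enc = I_d (r/R)² = (2.763×10^-3)(4.77/6.33)² = 1.57×10^-3 A.

1.57×10^-3 A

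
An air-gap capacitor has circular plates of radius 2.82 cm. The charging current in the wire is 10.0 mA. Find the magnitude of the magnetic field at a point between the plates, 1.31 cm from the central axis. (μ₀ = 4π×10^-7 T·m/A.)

3.29×10^-8 T

Between the plates the displacement current equals the wire current: I_d = 10.0 mA = 0.0100 A.
For r < R the Ampère–Maxwell law gives B(2πr) = μ₀ I_d (r²/R²), so B = μ₀ I_d r/(2πR²) = (4π×10^-7)(0.0100)(0.0131)/(2π·0.0282²) = 3.29×10^-8 T.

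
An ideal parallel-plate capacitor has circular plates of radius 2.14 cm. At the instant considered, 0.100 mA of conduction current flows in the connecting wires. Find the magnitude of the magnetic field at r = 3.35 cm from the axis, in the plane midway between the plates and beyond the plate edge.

5.97×10^-10 T

Between the plates the displacement current equals the wire current: I_d = 0.100 mA = 1.00×10^-4 A.
Outside the plates the loop encloses all of I_d, so B·2πr = μ₀ I_d and B = 5.97×10^-10 T.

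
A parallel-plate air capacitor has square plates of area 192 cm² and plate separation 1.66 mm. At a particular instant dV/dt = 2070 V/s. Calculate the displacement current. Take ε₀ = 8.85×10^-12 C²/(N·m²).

2.12×10^-7 A

E = V/d so dE/dt = (dV/dt)/d = 1.247×10^6 V/(m·s), and I_d = ε₀ A dE/dt = (8.85×10^-12)(0.0192)(1.247×10^6) = 2.12×10^-7 A.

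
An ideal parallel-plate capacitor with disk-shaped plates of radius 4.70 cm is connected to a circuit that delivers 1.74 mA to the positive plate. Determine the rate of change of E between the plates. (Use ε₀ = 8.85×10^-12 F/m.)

By continuity, I_d in the gap equals the 1.74 mA flowing in the wire.
Since I_d = ε₀ A dE/dt, dE/dt = I_d/(ε₀A) = (1.74×10^-3)/((8.85×10^-12)(6.940×10^-3)) = 2.83×10^10 V/(m·s).

2.83×10^10 V/(m·s)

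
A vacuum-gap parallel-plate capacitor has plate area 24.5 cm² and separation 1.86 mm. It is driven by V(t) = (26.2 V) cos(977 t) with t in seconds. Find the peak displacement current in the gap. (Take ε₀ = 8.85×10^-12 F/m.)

2.98×10^-7 A

(dE/dt)_max = V₀ω/d = 1.376×10^7 V/(m·s); ω = 977 rad/s.
I_d,max = ε₀ A (dE/dt)_max = (8.85×10^-12)(2.45×10^-3)(1.376×10^7) = 2.98×10^-7 A.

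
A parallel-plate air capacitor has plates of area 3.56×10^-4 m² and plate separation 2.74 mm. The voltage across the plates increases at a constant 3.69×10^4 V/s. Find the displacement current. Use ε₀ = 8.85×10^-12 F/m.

The field between the plates is E = V/d, so dE/dt = (3.69×10^4)/(2.74×10^-3 m) = 1.347×10^7 V/(m·s).
I_d = ε₀ A (dE/dt) = (8.85×10^-12)(3.56×10^-4)(1.347×10^7) = 4.24×10^-8 A.

4.24×10^-8 A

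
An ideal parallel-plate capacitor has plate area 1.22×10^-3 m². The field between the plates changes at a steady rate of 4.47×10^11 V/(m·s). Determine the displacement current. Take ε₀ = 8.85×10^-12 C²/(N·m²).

4.83×10^-3 A

I_d = ε₀ A (dE/dt) = (8.85×10^-12)(1.22×10^-3 m²)(4.47×10^11) = 4.83×10^-3 A.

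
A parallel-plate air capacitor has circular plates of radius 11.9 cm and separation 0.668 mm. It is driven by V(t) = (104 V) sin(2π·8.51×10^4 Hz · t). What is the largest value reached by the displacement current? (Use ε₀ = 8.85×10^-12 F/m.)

0.0328 A

The displacement current equals the conduction current C dV/dt, which peaks at C V₀ ω.
With C = ε₀A/d = (8.85×10^-12)(0.04449)/(6.68×10^-4) = 5.894×10^-10 F and ω = 2πf = 5.347×10^5 rad/s, I_d,max = (5.894×10^-10)(104)(5.347×10^5) = 0.0328 A.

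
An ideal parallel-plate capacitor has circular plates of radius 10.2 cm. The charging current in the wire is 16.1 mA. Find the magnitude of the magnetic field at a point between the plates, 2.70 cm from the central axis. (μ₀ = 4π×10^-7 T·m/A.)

8.36×10^-9 T

No conduction current crosses the gap, so I_d there equals the 0.0161 A in the leads.
For r < R the Ampère–Maxwell law gives B(2πr) = μ₀ I_d (r²/R²), so B = μ₀ I_d r/(2πR²) = (4π×10^-7)(0.0161)(0.0270)/(2π·0.102²) = 8.36×10^-9 T.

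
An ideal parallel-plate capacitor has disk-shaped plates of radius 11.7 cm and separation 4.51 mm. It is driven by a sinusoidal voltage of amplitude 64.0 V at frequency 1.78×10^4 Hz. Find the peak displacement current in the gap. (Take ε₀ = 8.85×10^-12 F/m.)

6.04×10^-4 A

C = ε₀A/d = (8.85×10^-12)(0.04301)/(4.51×10^-3) = 8.440×10^-11 F; ω = 2πf = 1.118×10^5 rad/s.
I_d = C dV/dt, so |I_d|_max = C V₀ ω = (8.440×10^-11)(64.0)(1.118×10^5) = 6.04×10^-4 A.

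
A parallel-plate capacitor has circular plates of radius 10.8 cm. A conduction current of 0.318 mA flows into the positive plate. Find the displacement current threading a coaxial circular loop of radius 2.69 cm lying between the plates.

By continuity the displacement current in the gap matches the conduction current: I_d = 3.18×10^-4 A.
The field is uniform, so I_d,enc = I_d (r/R)² = (3.18×10^-4)(2.69/10.8)² = 1.97×10^-5 A.

1.97×10^-5 A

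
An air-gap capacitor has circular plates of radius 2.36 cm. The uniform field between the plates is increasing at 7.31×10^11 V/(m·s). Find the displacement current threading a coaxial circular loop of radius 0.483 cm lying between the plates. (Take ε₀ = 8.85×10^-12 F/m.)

Total displacement current: I_d = ε₀(πR²)(dE/dt) = (8.85×10^-12)(1.750×10^-3)(7.31×10^11) = 0.01132 A.
Through an area πr² the displacement current is I_d·(πr²/πR²) = I_d (r/R)² = 4.74×10^-4 A.

4.74×10^-4 A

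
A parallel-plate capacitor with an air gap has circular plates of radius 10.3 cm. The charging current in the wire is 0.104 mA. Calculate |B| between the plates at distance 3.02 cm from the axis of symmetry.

5.92×10^-11 T

No conduction current crosses the gap, so I_d there equals the 1.04×10^-4 A in the leads.
An Ampèrian loop of radius r encloses a fraction (r/R)² of I_d. Then B·2πr = μ₀ I_d (r/R)², giving B = μ₀ I_d r/(2πR²) = 5.92×10^-11 T.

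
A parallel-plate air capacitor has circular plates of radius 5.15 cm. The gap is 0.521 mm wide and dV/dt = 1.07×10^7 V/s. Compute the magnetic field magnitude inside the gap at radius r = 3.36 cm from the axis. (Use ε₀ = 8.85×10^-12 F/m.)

I_d = C dV/dt with C = ε₀πR²/d = 1.415×10^-10 F, so I_d = (1.415×10^-10)(1.07×10^7) = 1.514×10^-3 A.
∮B·dl = μ₀ I_d,enc with I_d,enc = I_d r²/R² = 6.445×10^-4 A; so B = μ₀ I_d,enc/(2πr) = 3.84×10^-9 T.

3.84×10^-9 T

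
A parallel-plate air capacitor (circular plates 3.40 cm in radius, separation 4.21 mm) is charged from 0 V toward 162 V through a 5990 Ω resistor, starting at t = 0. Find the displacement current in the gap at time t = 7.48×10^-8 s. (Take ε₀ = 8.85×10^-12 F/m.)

C = ε₀A/d = (8.85×10^-12)(3.632×10^-3)/(4.21×10^-3) = 7.635×10^-12 F and τ = RC = 4.573×10^-8 s. I_d in the gap equals the RC charging current.
I_d(t) = (V₀/R) e^(−t/τ) = 0.02705 · e^(−1.636) = 5.27×10^-3 A.

5.27×10^-3 A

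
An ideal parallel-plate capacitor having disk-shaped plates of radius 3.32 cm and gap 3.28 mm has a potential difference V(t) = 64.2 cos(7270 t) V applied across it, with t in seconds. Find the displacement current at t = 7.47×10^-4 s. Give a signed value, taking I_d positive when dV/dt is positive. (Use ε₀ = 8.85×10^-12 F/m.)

dE/dt = (V₀ω/d)·−sin(ωt) with ωt = 5.43069 rad: (64.2)(7270)(0.7529)/(3.28×10^-3) = 1.071×10^8 V/(m·s).
I_d = ε₀ A dE/dt = (8.85×10^-12)(3.463×10^-3)(1.071×10^8) = 3.28×10^-6 A.

3.28×10^-6 A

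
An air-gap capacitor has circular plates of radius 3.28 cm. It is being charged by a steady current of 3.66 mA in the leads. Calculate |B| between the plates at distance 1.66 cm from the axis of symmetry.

By continuity the displacement current in the gap matches the conduction current: I_d = 3.66×10^-3 A.
For r < R the Ampère–Maxwell law gives B(2πr) = μ₀ I_d (r²/R²), so B = μ₀ I_d r/(2πR²) = (4π×10^-7)(3.66×10^-3)(0.0166)/(2π·0.0328²) = 1.13×10^-8 T.

1.13×10^-8 T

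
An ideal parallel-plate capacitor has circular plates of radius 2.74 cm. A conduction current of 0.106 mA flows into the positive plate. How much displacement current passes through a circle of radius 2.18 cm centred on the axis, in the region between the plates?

By continuity the displacement current in the gap matches the conduction current: I_d = 1.06×10^-4 A.
Since J_d is uniform, the enclosed fraction is (r/R)² = 0.6330, giving I_d,enc = 6.71×10^-5 A.

6.71×10^-5 A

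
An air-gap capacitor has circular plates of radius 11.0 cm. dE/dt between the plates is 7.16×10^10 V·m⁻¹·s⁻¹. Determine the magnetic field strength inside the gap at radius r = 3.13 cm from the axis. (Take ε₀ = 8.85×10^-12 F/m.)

1.25×10^-8 T

Total displacement current: I_d = ε₀(πR²)(dE/dt) = (8.85×10^-12)(0.03801)(7.16×10^10) = 0.02409 A.
∮B·dl = μ₀ I_d,enc with I_d,enc = I_d r²/R² = 1.950×10^-3 A; so B = μ₀ I_d,enc/(2πr) = 1.25×10^-8 T.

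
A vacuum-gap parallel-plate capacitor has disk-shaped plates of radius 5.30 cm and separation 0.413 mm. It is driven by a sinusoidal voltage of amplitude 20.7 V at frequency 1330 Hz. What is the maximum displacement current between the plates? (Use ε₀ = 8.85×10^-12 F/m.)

C = ε₀A/d = (8.85×10^-12)(8.825×10^-3)/(4.13×10^-4) = 1.891×10^-10 F; ω = 2πf = 8357 rad/s.
I_d = C dV/dt, so |I_d|_max = C V₀ ω = (1.891×10^-10)(20.7)(8357) = 3.27×10^-5 A.

3.27×10^-5 A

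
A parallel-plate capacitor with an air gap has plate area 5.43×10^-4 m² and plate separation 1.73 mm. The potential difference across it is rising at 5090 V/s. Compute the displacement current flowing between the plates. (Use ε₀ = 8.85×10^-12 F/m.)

The field between the plates is E = V/d, so dE/dt = (5090)/(1.73×10^-3 m) = 2.942×10^6 V/(m·s).
I_d = ε₀ A (dE/dt) = (8.85×10^-12)(5.43×10^-4)(2.942×10^6) = 1.41×10^-8 A.

1.41×10^-8 A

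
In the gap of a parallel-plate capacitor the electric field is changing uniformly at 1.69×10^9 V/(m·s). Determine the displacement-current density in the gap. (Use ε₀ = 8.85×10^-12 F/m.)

J_d = ε₀ ∂E/∂t, so J_d = 0.0150 A/m².

0.0150 A/m²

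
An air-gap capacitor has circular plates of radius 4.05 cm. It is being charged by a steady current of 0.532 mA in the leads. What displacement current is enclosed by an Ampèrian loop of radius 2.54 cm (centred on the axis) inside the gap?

No conduction current crosses the gap, so I_d there equals the 5.32×10^-4 A in the leads.
The field is uniform, so I_d,enc = I_d (r/R)² = (5.32×10^-4)(2.54/4.05)² = 2.09×10^-4 A.

2.09×10^-4 A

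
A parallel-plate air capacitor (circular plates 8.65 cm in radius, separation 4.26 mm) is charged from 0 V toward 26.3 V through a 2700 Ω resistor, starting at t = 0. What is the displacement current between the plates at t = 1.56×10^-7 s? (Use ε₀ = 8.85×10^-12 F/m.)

With C = ε₀A/d = (8.85×10^-12)(0.02351)/(4.26×10^-3) = 4.884×10^-11 F, the time constant is τ = RC = 1.319×10^-7 s, so t/τ = 1.183 and e^(−t/τ) = 0.3064.
I_d = I_cond = (V₀/R) e^(−t/τ) = (9.741×10^-3)(0.3064) = 2.98×10^-3 A.

2.98×10^-3 A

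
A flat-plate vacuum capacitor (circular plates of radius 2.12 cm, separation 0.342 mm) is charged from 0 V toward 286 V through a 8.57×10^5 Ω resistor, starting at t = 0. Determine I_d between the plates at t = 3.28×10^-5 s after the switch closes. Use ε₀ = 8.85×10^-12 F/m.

C = ε₀A/d = (8.85×10^-12)(1.412×10^-3)/(3.42×10^-4) = 3.654×10^-11 F, so τ = RC = 3.131×10^-5 s.
The conduction current is I(t) = (V₀/R) e^(−t/τ), and the displacement current between the plates equals it.
t/τ = 1.048; I_d = (286/8.57×10^5) · e^(−1.048) = (3.337×10^-4)(0.3506) = 1.17×10^-4 A.

1.17×10^-4 A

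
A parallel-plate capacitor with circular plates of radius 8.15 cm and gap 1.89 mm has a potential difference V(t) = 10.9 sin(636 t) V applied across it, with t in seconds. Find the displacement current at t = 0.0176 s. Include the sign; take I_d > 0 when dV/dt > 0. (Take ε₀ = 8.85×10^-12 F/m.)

1.33×10^-7 A

C = ε₀A/d = (8.85×10^-12)(0.02087)/(1.89×10^-3) = 9.772×10^-11 F. dV/dt = V₀ω·cos(ωt); at ωt = 11.1936 rad this factor is 0.1967.
I_d = C dV/dt = (9.772×10^-11)(10.9)(636)(0.1967) = 1.33×10^-7 A.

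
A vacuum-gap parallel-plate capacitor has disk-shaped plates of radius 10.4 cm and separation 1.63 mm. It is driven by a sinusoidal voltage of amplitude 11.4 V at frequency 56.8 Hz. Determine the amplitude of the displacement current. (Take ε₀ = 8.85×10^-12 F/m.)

7.51×10^-7 A

(dE/dt)_max = V₀ω/d = 2.496×10^6 V/(m·s); ω = 2πf = 356.9 rad/s.
I_d,max = ε₀ A (dE/dt)_max = (8.85×10^-12)(0.03398)(2.496×10^6) = 7.51×10^-7 A.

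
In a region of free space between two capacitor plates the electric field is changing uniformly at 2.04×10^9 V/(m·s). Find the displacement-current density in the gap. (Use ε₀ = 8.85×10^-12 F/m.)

0.0181 A/m²

J_d = ε₀ dE/dt = (8.85×10^-12)(2.04×10^9) = 0.0181 A/m².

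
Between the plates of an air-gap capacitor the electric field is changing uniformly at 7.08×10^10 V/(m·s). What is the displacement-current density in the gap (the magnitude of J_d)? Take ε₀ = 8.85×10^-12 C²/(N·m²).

The displacement-current density is ε₀ ∂E/∂t = (8.85×10^-12)(7.08×10^10) = 0.627 A/m².

0.627 A/m²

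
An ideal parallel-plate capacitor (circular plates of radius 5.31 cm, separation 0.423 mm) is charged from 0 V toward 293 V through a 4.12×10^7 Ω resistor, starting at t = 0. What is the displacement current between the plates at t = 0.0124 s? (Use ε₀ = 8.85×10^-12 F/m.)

C = ε₀A/d = (8.85×10^-12)(8.858×10^-3)/(4.23×10^-4) = 1.853×10^-10 F and τ = RC = 7.634×10^-3 s. I_d in the gap equals the RC charging current.
I_d(t) = (V₀/R) e^(−t/τ) = 7.112×10^-6 · e^(−1.624) = 1.40×10^-6 A.

1.40×10^-6 A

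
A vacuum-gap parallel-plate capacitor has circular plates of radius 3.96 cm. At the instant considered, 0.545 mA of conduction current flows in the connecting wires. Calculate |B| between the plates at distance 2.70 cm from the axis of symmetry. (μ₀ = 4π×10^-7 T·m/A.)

No conduction current crosses the gap, so I_d there equals the 5.45×10^-4 A in the leads.
For r < R the Ampère–Maxwell law gives B(2πr) = μ₀ I_d (r²/R²), so B = μ₀ I_d r/(2πR²) = (4π×10^-7)(5.45×10^-4)(0.0270)/(2π·0.0396²) = 1.88×10^-9 T.

1.88×10^-9 T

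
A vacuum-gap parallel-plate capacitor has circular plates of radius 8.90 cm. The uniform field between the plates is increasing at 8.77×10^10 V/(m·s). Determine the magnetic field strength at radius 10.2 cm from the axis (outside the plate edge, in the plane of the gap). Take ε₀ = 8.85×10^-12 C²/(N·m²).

3.79×10^-8 T

I_d = ε₀ dΦ_E/dt = ε₀ πR² (dE/dt) = (8.85×10^-12)(0.02488)(8.77×10^10) = 0.01931 A through the full plate area.
Outside the plates the loop encloses all of I_d, so B·2πr = μ₀ I_d and B = 3.79×10^-8 T.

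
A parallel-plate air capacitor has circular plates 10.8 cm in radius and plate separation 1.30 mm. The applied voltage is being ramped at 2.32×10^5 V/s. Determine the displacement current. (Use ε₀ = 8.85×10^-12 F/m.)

5.79×10^-5 A

E = V/d so dE/dt = (dV/dt)/d = 1.785×10^8 V/(m·s), and I_d = ε₀ A dE/dt = (8.85×10^-12)(0.03664)(1.785×10^8) = 5.79×10^-5 A.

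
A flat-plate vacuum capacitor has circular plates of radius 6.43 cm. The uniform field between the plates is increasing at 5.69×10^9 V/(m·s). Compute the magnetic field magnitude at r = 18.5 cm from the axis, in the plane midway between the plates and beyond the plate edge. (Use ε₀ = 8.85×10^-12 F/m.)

Total displacement current: I_d = ε₀(πR²)(dE/dt) = (8.85×10^-12)(0.01299)(5.69×10^9) = 6.541×10^-4 A.
With r > R the enclosed displacement current is the full I_d; B = μ₀ I_d / (2πr) = 7.07×10^-10 T.

7.07×10^-10 T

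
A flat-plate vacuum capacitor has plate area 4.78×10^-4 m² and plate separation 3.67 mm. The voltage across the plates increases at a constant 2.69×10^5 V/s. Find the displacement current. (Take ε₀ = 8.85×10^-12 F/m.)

3.10×10^-7 A

The displacement current equals the charging current C dV/dt. With C = ε₀A/d = (8.85×10^-12)(4.78×10^-4)/(3.67×10^-3) = 1.153×10^-12 F, I_d = (1.153×10^-12)(2.69×10^5) = 3.10×10^-7 A.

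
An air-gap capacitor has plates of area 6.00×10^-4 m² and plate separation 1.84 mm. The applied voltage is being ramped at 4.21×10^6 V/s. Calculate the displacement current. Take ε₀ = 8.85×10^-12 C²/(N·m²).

1.21×10^-5 A

The field between the plates is E = V/d, so dE/dt = (4.21×10^6)/(1.84×10^-3 m) = 2.288×10^9 V/(m·s).
I_d = ε₀ A (dE/dt) = (8.85×10^-12)(6.00×10^-4)(2.288×10^9) = 1.21×10^-5 A.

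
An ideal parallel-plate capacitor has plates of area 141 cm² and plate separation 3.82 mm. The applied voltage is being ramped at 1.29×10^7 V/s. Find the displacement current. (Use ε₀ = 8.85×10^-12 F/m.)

4.21×10^-4 A

E = V/d so dE/dt = (dV/dt)/d = 3.377×10^9 V/(m·s), and I_d = ε₀ A dE/dt = (8.85×10^-12)(0.0141)(3.377×10^9) = 4.21×10^-4 A.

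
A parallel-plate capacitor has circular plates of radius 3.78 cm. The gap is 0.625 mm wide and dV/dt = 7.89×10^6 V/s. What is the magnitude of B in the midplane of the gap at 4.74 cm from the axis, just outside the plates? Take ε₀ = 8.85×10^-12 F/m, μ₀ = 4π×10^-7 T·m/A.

2.12×10^-9 T

With E = V/d, dE/dt = 1.262×10^10 V/(m·s) and πR² = 4.489×10^-3 m², giving I_d = ε₀ πR² dE/dt = 5.014×10^-4 A.
With r > R the enclosed displacement current is the full I_d; B = μ₀ I_d / (2πr) = 2.12×10^-9 T.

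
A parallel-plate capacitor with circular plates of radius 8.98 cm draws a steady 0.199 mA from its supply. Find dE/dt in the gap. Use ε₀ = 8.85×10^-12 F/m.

By continuity, I_d in the gap equals the 0.199 mA flowing in the wire.
Then dE/dt = I_d/(ε₀A) = 8.88×10^8 V/(m·s).

8.88×10^8 V/(m·s)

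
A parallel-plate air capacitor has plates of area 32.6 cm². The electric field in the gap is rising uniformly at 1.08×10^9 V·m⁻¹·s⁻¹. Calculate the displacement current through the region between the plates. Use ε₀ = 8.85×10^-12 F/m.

3.12×10^-5 A

I_d = ε₀ A (dE/dt) = (8.85×10^-12)(3.26×10^-3 m²)(1.08×10^9) = 3.12×10^-5 A.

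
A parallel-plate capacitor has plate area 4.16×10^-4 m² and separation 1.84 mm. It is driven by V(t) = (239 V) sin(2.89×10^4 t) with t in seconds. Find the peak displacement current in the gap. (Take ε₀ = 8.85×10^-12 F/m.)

(dE/dt)_max = V₀ω/d = 3.754×10^9 V/(m·s); ω = 2.89×10^4 rad/s.
I_d,max = ε₀ A (dE/dt)_max = (8.85×10^-12)(4.16×10^-4)(3.754×10^9) = 1.38×10^-5 A.

1.38×10^-5 A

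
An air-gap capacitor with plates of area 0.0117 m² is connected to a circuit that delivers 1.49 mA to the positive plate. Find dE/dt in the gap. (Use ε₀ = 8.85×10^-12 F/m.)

By continuity, I_d in the gap equals the 1.49 mA flowing in the wire.
Inverting I_d = ε₀ A dE/dt gives dE/dt = 1.49×10^-3 / (8.85×10^-12 · 0.0117) = 1.44×10^10 V/(m·s).

1.44×10^10 V/(m·s)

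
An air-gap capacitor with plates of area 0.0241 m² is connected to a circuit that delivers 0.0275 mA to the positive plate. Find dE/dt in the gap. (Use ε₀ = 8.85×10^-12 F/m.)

1.29×10^8 V/(m·s)

By continuity, I_d in the gap equals the 0.0275 mA flowing in the wire.
Inverting I_d = ε₀ A dE/dt gives dE/dt = 2.75×10^-5 / (8.85×10^-12 · 0.0241) = 1.29×10^8 V/(m·s).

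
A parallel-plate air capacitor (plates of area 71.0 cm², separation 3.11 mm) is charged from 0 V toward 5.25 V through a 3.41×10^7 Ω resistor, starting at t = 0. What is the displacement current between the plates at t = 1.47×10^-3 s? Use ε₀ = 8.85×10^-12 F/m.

C = ε₀A/d = (8.85×10^-12)(7.10×10^-3)/(3.11×10^-3) = 2.020×10^-11 F, so τ = RC = 6.888×10^-4 s.
The conduction current is I(t) = (V₀/R) e^(−t/τ), and the displacement current between the plates equals it.
t/τ = 2.134; I_d = (5.25/3.41×10^7) · e^(−2.134) = (1.540×10^-7)(0.1184) = 1.82×10^-8 A.

1.82×10^-8 A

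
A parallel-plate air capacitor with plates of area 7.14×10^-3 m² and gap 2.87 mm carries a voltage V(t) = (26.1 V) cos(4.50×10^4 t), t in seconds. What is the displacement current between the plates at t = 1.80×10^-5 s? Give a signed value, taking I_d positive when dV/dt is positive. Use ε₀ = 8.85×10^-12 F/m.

-1.87×10^-5 A

dV/dt = (26.1)(4.50×10^4)·−sin(0.81) = -8.507×10^5 V/s.
I_d = C dV/dt with C = ε₀A/d = (8.85×10^-12)(7.14×10^-3)/(2.87×10^-3) = 2.202×10^-11 F, so I_d = (2.202×10^-11)(-8.507×10^5) = -1.87×10^-5 A.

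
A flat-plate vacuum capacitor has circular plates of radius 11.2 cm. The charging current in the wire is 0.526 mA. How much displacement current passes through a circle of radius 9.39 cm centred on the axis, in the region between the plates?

By continuity the displacement current in the gap matches the conduction current: I_d = 5.26×10^-4 A.
Since J_d is uniform, the enclosed fraction is (r/R)² = 0.7029, giving I_d,enc = 3.70×10^-4 A.

3.70×10^-4 A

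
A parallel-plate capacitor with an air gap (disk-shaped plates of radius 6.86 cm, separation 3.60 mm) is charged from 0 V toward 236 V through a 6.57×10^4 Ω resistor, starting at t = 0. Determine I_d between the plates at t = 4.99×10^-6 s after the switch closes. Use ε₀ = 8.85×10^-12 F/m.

With C = ε₀A/d = (8.85×10^-12)(0.01478)/(3.60×10^-3) = 3.633×10^-11 F, the time constant is τ = RC = 2.387×10^-6 s, so t/τ = 2.090 and e^(−t/τ) = 0.1237.
I_d = I_cond = (V₀/R) e^(−t/τ) = (3.592×10^-3)(0.1237) = 4.44×10^-4 A.

4.44×10^-4 A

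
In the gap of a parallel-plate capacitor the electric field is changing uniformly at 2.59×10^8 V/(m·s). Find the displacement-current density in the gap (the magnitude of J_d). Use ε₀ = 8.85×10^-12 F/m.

J_d = ε₀ ∂E/∂t, so J_d = 2.29×10^-3 A/m².

2.29×10^-3 A/m²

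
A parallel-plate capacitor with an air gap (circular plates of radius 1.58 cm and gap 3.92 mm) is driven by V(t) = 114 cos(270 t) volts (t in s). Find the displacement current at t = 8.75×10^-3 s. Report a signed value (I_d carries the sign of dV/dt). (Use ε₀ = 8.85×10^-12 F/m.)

C = ε₀A/d = (8.85×10^-12)(7.843×10^-4)/(3.92×10^-3) = 1.771×10^-12 F. dV/dt = V₀ω·−sin(ωt); at ωt = 2.3625 rad this factor is -0.7026.
I_d = C dV/dt = (1.771×10^-12)(114)(270)(-0.7026) = -3.83×10^-8 A.

-3.83×10^-8 A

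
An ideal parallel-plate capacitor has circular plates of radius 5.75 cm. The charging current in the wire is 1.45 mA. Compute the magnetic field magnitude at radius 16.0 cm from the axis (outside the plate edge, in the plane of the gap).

No conduction current crosses the gap, so I_d there equals the 1.45×10^-3 A in the leads.
Outside the plates the loop encloses all of I_d, so B·2πr = μ₀ I_d and B = 1.81×10^-9 T.

1.81×10^-9 T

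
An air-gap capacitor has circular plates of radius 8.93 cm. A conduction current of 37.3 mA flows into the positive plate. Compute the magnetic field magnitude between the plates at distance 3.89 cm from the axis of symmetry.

By continuity the displacement current in the gap matches the conduction current: I_d = 0.0373 A.
∮B·dl = μ₀ I_d,enc with I_d,enc = I_d r²/R² = 7.078×10^-3 A; so B = μ₀ I_d,enc/(2πr) = 3.64×10^-8 T.

3.64×10^-8 T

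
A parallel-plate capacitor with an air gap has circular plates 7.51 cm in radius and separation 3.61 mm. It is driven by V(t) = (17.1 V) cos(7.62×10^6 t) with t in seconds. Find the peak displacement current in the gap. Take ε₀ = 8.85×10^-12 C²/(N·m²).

(dE/dt)_max = V₀ω/d = 3.609×10^10 V/(m·s); ω = 7.62×10^6 rad/s.
I_d,max = ε₀ A (dE/dt)_max = (8.85×10^-12)(0.01772)(3.609×10^10) = 5.66×10^-3 A.

5.66×10^-3 A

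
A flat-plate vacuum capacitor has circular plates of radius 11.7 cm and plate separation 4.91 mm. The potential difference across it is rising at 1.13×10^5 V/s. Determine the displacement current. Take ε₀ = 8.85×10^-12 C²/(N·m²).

8.76×10^-6 A

C = ε₀A/d = (8.85×10^-12)(0.04301)/(4.91×10^-3) = 7.752×10^-11 F.
I_d = C dV/dt = (7.752×10^-11)(1.13×10^5) = 8.76×10^-6 A.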